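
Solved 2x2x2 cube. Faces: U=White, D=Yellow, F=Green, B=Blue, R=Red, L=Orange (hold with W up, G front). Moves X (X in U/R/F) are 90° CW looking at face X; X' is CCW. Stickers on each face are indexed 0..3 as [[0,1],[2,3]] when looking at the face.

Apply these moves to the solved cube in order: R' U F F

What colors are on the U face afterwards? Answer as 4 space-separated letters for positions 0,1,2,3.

Answer: W W G Y

Derivation:
After move 1 (R'): R=RRRR U=WBWB F=GWGW D=YGYG B=YBYB
After move 2 (U): U=WWBB F=RRGW R=YBRR B=OOYB L=GWOO
After move 3 (F): F=GRWR U=WWOW R=BBBR D=RYYG L=GYOG
After move 4 (F): F=WGRR U=WWGY R=OBWR D=BBYG L=GROY
Query: U face = WWGY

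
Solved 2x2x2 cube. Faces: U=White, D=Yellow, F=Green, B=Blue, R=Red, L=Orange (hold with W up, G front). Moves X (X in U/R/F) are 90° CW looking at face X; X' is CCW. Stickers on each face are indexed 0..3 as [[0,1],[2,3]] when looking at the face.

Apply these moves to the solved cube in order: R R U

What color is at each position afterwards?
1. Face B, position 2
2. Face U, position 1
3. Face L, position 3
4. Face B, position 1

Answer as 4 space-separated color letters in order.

Answer: G W O O

Derivation:
After move 1 (R): R=RRRR U=WGWG F=GYGY D=YBYB B=WBWB
After move 2 (R): R=RRRR U=WYWY F=GBGB D=YWYW B=GBGB
After move 3 (U): U=WWYY F=RRGB R=GBRR B=OOGB L=GBOO
Query 1: B[2] = G
Query 2: U[1] = W
Query 3: L[3] = O
Query 4: B[1] = O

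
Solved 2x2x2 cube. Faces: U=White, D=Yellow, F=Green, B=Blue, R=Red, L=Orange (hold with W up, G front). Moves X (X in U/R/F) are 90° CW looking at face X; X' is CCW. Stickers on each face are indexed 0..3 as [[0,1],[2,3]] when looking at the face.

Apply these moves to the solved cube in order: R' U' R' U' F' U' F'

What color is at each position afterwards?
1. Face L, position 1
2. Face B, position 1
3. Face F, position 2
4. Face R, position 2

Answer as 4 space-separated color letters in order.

After move 1 (R'): R=RRRR U=WBWB F=GWGW D=YGYG B=YBYB
After move 2 (U'): U=BBWW F=OOGW R=GWRR B=RRYB L=YBOO
After move 3 (R'): R=WRGR U=BYWR F=OBGW D=YOYW B=GRGB
After move 4 (U'): U=YRBW F=YBGW R=OBGR B=WRGB L=GROO
After move 5 (F'): F=BWYG U=YROG R=OBYR D=ROYW L=GWOB
After move 6 (U'): U=RGYO F=GWYG R=BWYR B=OBGB L=WROB
After move 7 (F'): F=WGGY U=RGBY R=OWRR D=RBYW L=WOOY
Query 1: L[1] = O
Query 2: B[1] = B
Query 3: F[2] = G
Query 4: R[2] = R

Answer: O B G R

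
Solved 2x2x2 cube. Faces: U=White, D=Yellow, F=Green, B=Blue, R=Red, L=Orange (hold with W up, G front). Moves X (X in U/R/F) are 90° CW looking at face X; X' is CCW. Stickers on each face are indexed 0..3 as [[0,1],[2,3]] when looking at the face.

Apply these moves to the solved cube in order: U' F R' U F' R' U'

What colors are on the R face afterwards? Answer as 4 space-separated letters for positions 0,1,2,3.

After move 1 (U'): U=WWWW F=OOGG R=GGRR B=RRBB L=BBOO
After move 2 (F): F=GOGO U=WWOB R=WGWR D=RGYY L=BYOY
After move 3 (R'): R=GRWW U=WBOR F=GWGB D=ROYO B=YRGB
After move 4 (U): U=OWRB F=GRGB R=YRWW B=BYGB L=GWOY
After move 5 (F'): F=RBGG U=OWYW R=ORRW D=WYYO L=GBOR
After move 6 (R'): R=RWOR U=OGYB F=RWGW D=WBYG B=OYYB
After move 7 (U'): U=GBOY F=GBGW R=RWOR B=RWYB L=OYOR
Query: R face = RWOR

Answer: R W O R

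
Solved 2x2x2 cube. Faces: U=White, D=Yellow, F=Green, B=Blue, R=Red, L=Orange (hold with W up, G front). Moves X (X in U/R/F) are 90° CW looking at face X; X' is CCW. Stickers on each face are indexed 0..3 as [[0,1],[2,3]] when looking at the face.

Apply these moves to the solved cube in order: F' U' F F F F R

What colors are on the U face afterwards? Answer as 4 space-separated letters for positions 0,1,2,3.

After move 1 (F'): F=GGGG U=WWRR R=YRYR D=OOYY L=OWOW
After move 2 (U'): U=WRWR F=OWGG R=GGYR B=YRBB L=BBOW
After move 3 (F): F=GOGW U=WRWB R=WGRR D=YGYY L=BOOO
After move 4 (F): F=GGWO U=WROO R=WGBR D=RWYY L=BYOG
After move 5 (F): F=WGOG U=WRGY R=OGOR D=BWYY L=BROW
After move 6 (F): F=OWGG U=WRWR R=GGYR D=OOYY L=BBOW
After move 7 (R): R=YGRG U=WWWG F=OOGY D=OBYY B=RRRB
Query: U face = WWWG

Answer: W W W G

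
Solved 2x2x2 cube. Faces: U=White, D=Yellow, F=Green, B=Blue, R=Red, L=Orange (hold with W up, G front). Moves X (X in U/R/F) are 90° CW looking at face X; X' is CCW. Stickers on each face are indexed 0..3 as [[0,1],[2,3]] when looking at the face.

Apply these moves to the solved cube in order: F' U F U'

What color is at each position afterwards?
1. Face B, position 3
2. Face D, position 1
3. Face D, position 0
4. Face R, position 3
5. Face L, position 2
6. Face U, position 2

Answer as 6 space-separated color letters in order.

After move 1 (F'): F=GGGG U=WWRR R=YRYR D=OOYY L=OWOW
After move 2 (U): U=RWRW F=YRGG R=BBYR B=OWBB L=GGOW
After move 3 (F): F=GYGR U=RWWG R=RBWR D=YBYY L=GOOO
After move 4 (U'): U=WGRW F=GOGR R=GYWR B=RBBB L=OWOO
Query 1: B[3] = B
Query 2: D[1] = B
Query 3: D[0] = Y
Query 4: R[3] = R
Query 5: L[2] = O
Query 6: U[2] = R

Answer: B B Y R O R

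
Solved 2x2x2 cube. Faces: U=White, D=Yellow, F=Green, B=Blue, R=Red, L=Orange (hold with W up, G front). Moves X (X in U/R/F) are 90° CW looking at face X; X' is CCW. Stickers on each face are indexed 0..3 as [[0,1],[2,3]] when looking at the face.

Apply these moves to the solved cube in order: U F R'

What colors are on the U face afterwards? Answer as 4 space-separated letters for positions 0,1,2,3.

Answer: W B O O

Derivation:
After move 1 (U): U=WWWW F=RRGG R=BBRR B=OOBB L=GGOO
After move 2 (F): F=GRGR U=WWOG R=WBWR D=RBYY L=GYOY
After move 3 (R'): R=BRWW U=WBOO F=GWGG D=RRYR B=YOBB
Query: U face = WBOO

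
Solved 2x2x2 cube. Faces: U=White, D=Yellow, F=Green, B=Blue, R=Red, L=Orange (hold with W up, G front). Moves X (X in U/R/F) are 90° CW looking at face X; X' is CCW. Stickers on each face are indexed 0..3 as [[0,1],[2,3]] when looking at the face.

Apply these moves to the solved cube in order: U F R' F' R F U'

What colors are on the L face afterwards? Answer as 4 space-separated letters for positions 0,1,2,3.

Answer: W O O B

Derivation:
After move 1 (U): U=WWWW F=RRGG R=BBRR B=OOBB L=GGOO
After move 2 (F): F=GRGR U=WWOG R=WBWR D=RBYY L=GYOY
After move 3 (R'): R=BRWW U=WBOO F=GWGG D=RRYR B=YOBB
After move 4 (F'): F=WGGG U=WBBW R=RRRW D=YYYR L=GOOO
After move 5 (R): R=RRWR U=WGBG F=WYGR D=YBYY B=WOBB
After move 6 (F): F=GWRY U=WGOO R=BRGR D=WRYY L=GYOB
After move 7 (U'): U=GOWO F=GYRY R=GWGR B=BRBB L=WOOB
Query: L face = WOOB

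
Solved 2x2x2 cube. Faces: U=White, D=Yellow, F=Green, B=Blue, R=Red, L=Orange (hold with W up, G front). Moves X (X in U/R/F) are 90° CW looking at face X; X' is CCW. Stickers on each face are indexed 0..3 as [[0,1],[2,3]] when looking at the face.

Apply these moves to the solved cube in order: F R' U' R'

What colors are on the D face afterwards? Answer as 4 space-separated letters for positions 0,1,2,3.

Answer: R Y Y O

Derivation:
After move 1 (F): F=GGGG U=WWOO R=WRWR D=RRYY L=OYOY
After move 2 (R'): R=RRWW U=WBOB F=GWGO D=RGYG B=YBRB
After move 3 (U'): U=BBWO F=OYGO R=GWWW B=RRRB L=YBOY
After move 4 (R'): R=WWGW U=BRWR F=OBGO D=RYYO B=GRGB
Query: D face = RYYO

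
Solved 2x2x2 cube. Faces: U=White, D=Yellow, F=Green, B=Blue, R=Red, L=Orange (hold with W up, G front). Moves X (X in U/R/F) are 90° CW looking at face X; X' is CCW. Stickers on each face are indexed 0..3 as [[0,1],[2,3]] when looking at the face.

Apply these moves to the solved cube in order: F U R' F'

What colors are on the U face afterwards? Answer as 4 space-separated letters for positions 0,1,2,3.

Answer: O B B B

Derivation:
After move 1 (F): F=GGGG U=WWOO R=WRWR D=RRYY L=OYOY
After move 2 (U): U=OWOW F=WRGG R=BBWR B=OYBB L=GGOY
After move 3 (R'): R=BRBW U=OBOO F=WWGW D=RRYG B=YYRB
After move 4 (F'): F=WWWG U=OBBB R=RRRW D=GYYG L=GOOO
Query: U face = OBBB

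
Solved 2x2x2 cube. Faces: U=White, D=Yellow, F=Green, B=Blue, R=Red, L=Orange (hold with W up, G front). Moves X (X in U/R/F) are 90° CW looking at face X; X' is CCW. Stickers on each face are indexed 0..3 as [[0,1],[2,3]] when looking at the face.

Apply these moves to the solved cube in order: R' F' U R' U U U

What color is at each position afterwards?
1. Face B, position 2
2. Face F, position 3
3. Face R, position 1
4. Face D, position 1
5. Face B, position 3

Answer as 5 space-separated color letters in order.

Answer: O B W R B

Derivation:
After move 1 (R'): R=RRRR U=WBWB F=GWGW D=YGYG B=YBYB
After move 2 (F'): F=WWGG U=WBRR R=GRYR D=OOYG L=OBOW
After move 3 (U): U=RWRB F=GRGG R=YBYR B=OBYB L=WWOW
After move 4 (R'): R=BRYY U=RYRO F=GWGB D=ORYG B=GBOB
After move 5 (U): U=RROY F=BRGB R=GBYY B=WWOB L=GWOW
After move 6 (U): U=ORYR F=GBGB R=WWYY B=GWOB L=BROW
After move 7 (U): U=YORR F=WWGB R=GWYY B=BROB L=GBOW
Query 1: B[2] = O
Query 2: F[3] = B
Query 3: R[1] = W
Query 4: D[1] = R
Query 5: B[3] = B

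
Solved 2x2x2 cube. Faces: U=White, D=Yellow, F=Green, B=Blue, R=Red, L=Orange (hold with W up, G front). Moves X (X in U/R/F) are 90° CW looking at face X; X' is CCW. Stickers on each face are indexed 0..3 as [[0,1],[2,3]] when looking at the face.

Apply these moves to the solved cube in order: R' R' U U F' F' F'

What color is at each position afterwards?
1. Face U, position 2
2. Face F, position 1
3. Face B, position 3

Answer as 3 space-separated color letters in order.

After move 1 (R'): R=RRRR U=WBWB F=GWGW D=YGYG B=YBYB
After move 2 (R'): R=RRRR U=WYWY F=GBGB D=YWYW B=GBGB
After move 3 (U): U=WWYY F=RRGB R=GBRR B=OOGB L=GBOO
After move 4 (U): U=YWYW F=GBGB R=OORR B=GBGB L=RROO
After move 5 (F'): F=BBGG U=YWOR R=WOYR D=ROYW L=RWOY
After move 6 (F'): F=BGBG U=YWWY R=OORR D=WYYW L=RROO
After move 7 (F'): F=GGBB U=YWOR R=YOWR D=ROYW L=RYOW
Query 1: U[2] = O
Query 2: F[1] = G
Query 3: B[3] = B

Answer: O G B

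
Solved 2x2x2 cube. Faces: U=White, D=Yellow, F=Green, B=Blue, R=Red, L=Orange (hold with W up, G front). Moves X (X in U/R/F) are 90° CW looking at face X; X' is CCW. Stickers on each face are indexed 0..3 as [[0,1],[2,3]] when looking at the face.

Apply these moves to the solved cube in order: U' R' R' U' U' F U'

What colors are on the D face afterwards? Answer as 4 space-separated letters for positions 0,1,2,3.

Answer: G B Y W

Derivation:
After move 1 (U'): U=WWWW F=OOGG R=GGRR B=RRBB L=BBOO
After move 2 (R'): R=GRGR U=WBWR F=OWGW D=YOYG B=YRYB
After move 3 (R'): R=RRGG U=WYWY F=OBGR D=YWYW B=GROB
After move 4 (U'): U=YYWW F=BBGR R=OBGG B=RROB L=GROO
After move 5 (U'): U=YWYW F=GRGR R=BBGG B=OBOB L=RROO
After move 6 (F): F=GGRR U=YWOR R=YBWG D=GBYW L=RYOW
After move 7 (U'): U=WRYO F=RYRR R=GGWG B=YBOB L=OBOW
Query: D face = GBYW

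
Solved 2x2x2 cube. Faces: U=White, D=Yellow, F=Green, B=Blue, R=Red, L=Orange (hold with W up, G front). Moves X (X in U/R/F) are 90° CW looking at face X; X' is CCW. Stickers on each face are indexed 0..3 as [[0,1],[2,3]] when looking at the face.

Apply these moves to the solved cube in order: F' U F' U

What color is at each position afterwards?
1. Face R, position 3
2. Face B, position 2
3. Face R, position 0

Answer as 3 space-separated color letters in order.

Answer: R B O

Derivation:
After move 1 (F'): F=GGGG U=WWRR R=YRYR D=OOYY L=OWOW
After move 2 (U): U=RWRW F=YRGG R=BBYR B=OWBB L=GGOW
After move 3 (F'): F=RGYG U=RWBY R=OBOR D=GWYY L=GWOR
After move 4 (U): U=BRYW F=OBYG R=OWOR B=GWBB L=RGOR
Query 1: R[3] = R
Query 2: B[2] = B
Query 3: R[0] = O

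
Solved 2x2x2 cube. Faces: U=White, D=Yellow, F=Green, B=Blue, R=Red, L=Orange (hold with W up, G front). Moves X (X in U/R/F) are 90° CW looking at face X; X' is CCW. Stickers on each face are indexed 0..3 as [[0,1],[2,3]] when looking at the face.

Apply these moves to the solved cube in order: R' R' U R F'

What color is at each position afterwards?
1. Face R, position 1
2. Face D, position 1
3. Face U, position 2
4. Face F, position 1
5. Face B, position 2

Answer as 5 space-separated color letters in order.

Answer: G O R W W

Derivation:
After move 1 (R'): R=RRRR U=WBWB F=GWGW D=YGYG B=YBYB
After move 2 (R'): R=RRRR U=WYWY F=GBGB D=YWYW B=GBGB
After move 3 (U): U=WWYY F=RRGB R=GBRR B=OOGB L=GBOO
After move 4 (R): R=RGRB U=WRYB F=RWGW D=YGYO B=YOWB
After move 5 (F'): F=WWRG U=WRRR R=GGYB D=BOYO L=GBOY
Query 1: R[1] = G
Query 2: D[1] = O
Query 3: U[2] = R
Query 4: F[1] = W
Query 5: B[2] = W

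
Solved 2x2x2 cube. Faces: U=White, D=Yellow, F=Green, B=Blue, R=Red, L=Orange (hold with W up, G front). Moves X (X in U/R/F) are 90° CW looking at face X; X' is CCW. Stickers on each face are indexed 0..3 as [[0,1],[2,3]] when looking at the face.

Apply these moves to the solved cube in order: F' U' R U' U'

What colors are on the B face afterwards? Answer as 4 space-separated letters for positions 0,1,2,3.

After move 1 (F'): F=GGGG U=WWRR R=YRYR D=OOYY L=OWOW
After move 2 (U'): U=WRWR F=OWGG R=GGYR B=YRBB L=BBOW
After move 3 (R): R=YGRG U=WWWG F=OOGY D=OBYY B=RRRB
After move 4 (U'): U=WGWW F=BBGY R=OORG B=YGRB L=RROW
After move 5 (U'): U=GWWW F=RRGY R=BBRG B=OORB L=YGOW
Query: B face = OORB

Answer: O O R B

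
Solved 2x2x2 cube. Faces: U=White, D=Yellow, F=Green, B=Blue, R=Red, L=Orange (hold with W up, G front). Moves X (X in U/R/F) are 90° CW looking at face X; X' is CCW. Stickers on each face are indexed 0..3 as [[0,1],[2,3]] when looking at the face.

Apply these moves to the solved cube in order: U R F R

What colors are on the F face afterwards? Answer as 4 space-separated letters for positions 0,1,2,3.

After move 1 (U): U=WWWW F=RRGG R=BBRR B=OOBB L=GGOO
After move 2 (R): R=RBRB U=WRWG F=RYGY D=YBYO B=WOWB
After move 3 (F): F=GRYY U=WROG R=WBGB D=RRYO L=GYOB
After move 4 (R): R=GWBB U=WROY F=GRYO D=RWYW B=GORB
Query: F face = GRYO

Answer: G R Y O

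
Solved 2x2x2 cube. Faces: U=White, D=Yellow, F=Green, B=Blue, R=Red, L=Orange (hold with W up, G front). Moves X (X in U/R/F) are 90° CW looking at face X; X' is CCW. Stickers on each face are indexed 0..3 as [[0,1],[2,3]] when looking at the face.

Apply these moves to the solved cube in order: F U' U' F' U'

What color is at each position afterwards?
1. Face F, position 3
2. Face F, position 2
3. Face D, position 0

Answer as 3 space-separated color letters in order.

Answer: G B R

Derivation:
After move 1 (F): F=GGGG U=WWOO R=WRWR D=RRYY L=OYOY
After move 2 (U'): U=WOWO F=OYGG R=GGWR B=WRBB L=BBOY
After move 3 (U'): U=OOWW F=BBGG R=OYWR B=GGBB L=WROY
After move 4 (F'): F=BGBG U=OOOW R=RYRR D=RYYY L=WWOW
After move 5 (U'): U=OWOO F=WWBG R=BGRR B=RYBB L=GGOW
Query 1: F[3] = G
Query 2: F[2] = B
Query 3: D[0] = R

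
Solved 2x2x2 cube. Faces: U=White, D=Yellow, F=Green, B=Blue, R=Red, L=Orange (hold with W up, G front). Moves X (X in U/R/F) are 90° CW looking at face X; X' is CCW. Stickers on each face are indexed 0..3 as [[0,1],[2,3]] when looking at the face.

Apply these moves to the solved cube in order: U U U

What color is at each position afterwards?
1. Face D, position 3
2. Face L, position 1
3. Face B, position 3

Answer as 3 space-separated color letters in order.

After move 1 (U): U=WWWW F=RRGG R=BBRR B=OOBB L=GGOO
After move 2 (U): U=WWWW F=BBGG R=OORR B=GGBB L=RROO
After move 3 (U): U=WWWW F=OOGG R=GGRR B=RRBB L=BBOO
Query 1: D[3] = Y
Query 2: L[1] = B
Query 3: B[3] = B

Answer: Y B B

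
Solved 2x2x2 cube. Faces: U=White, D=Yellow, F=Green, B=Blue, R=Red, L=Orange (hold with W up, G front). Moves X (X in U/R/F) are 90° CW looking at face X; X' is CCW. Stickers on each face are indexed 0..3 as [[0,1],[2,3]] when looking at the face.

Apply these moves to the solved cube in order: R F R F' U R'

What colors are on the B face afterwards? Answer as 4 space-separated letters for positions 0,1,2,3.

After move 1 (R): R=RRRR U=WGWG F=GYGY D=YBYB B=WBWB
After move 2 (F): F=GGYY U=WGOO R=WRGR D=RRYB L=OYOB
After move 3 (R): R=GWRR U=WGOY F=GRYB D=RWYW B=OBGB
After move 4 (F'): F=RBGY U=WGGR R=WWRR D=YBYW L=OYOO
After move 5 (U): U=GWRG F=WWGY R=OBRR B=OYGB L=RBOO
After move 6 (R'): R=BROR U=GGRO F=WWGG D=YWYY B=WYBB
Query: B face = WYBB

Answer: W Y B B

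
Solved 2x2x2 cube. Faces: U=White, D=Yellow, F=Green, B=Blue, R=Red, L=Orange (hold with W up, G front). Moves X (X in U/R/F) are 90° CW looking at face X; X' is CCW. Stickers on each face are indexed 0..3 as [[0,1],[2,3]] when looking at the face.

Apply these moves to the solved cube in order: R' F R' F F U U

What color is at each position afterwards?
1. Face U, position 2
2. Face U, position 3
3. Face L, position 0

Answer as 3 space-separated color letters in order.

After move 1 (R'): R=RRRR U=WBWB F=GWGW D=YGYG B=YBYB
After move 2 (F): F=GGWW U=WBOO R=WRBR D=RRYG L=OYOG
After move 3 (R'): R=RRWB U=WYOY F=GBWO D=RGYW B=GBRB
After move 4 (F): F=WGOB U=WYGY R=ORYB D=WRYW L=OROG
After move 5 (F): F=OWBG U=WYGR R=GRYB D=YOYW L=OWOR
After move 6 (U): U=GWRY F=GRBG R=GBYB B=OWRB L=OWOR
After move 7 (U): U=RGYW F=GBBG R=OWYB B=OWRB L=GROR
Query 1: U[2] = Y
Query 2: U[3] = W
Query 3: L[0] = G

Answer: Y W G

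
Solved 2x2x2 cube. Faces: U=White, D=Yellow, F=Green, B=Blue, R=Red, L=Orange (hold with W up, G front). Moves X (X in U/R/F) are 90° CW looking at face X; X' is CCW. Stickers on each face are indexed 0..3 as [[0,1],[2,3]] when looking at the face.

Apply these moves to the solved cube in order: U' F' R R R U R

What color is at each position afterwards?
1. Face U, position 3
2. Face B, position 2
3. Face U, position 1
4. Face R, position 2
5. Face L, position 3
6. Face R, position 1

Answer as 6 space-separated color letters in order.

Answer: R W R Y W Y

Derivation:
After move 1 (U'): U=WWWW F=OOGG R=GGRR B=RRBB L=BBOO
After move 2 (F'): F=OGOG U=WWGR R=YGYR D=BOYY L=BWOW
After move 3 (R): R=YYRG U=WGGG F=OOOY D=BBYR B=RRWB
After move 4 (R): R=RYGY U=WOGY F=OBOR D=BWYR B=GRGB
After move 5 (R): R=GRYY U=WBGR F=OWOR D=BGYG B=YROB
After move 6 (U): U=GWRB F=GROR R=YRYY B=BWOB L=OWOW
After move 7 (R): R=YYYR U=GRRR F=GGOG D=BOYB B=BWWB
Query 1: U[3] = R
Query 2: B[2] = W
Query 3: U[1] = R
Query 4: R[2] = Y
Query 5: L[3] = W
Query 6: R[1] = Y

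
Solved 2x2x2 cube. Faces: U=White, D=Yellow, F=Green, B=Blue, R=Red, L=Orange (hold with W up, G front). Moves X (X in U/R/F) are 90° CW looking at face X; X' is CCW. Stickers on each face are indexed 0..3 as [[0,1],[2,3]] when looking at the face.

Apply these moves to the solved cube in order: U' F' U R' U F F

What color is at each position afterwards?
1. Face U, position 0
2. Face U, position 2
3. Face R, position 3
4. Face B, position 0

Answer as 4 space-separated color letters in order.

Answer: R G Y O

Derivation:
After move 1 (U'): U=WWWW F=OOGG R=GGRR B=RRBB L=BBOO
After move 2 (F'): F=OGOG U=WWGR R=YGYR D=BOYY L=BWOW
After move 3 (U): U=GWRW F=YGOG R=RRYR B=BWBB L=OGOW
After move 4 (R'): R=RRRY U=GBRB F=YWOW D=BGYG B=YWOB
After move 5 (U): U=RGBB F=RROW R=YWRY B=OGOB L=YWOW
After move 6 (F): F=ORWR U=RGWW R=BWBY D=RYYG L=YBOG
After move 7 (F): F=WORR U=RGGB R=WWWY D=BBYG L=YROY
Query 1: U[0] = R
Query 2: U[2] = G
Query 3: R[3] = Y
Query 4: B[0] = O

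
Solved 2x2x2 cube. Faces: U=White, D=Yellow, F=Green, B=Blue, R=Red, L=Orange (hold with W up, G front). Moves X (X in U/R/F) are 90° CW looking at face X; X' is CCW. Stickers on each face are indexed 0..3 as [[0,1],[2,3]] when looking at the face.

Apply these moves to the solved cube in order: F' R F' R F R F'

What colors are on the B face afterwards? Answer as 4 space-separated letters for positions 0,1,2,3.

After move 1 (F'): F=GGGG U=WWRR R=YRYR D=OOYY L=OWOW
After move 2 (R): R=YYRR U=WGRG F=GOGY D=OBYB B=RBWB
After move 3 (F'): F=OYGG U=WGYR R=BYOR D=WWYB L=OGOR
After move 4 (R): R=OBRY U=WYYG F=OWGB D=WWYR B=RBGB
After move 5 (F): F=GOBW U=WYRG R=YBGY D=ROYR L=OWOW
After move 6 (R): R=GYYB U=WORW F=GOBR D=RGYR B=GBYB
After move 7 (F'): F=ORGB U=WOGY R=GYRB D=WWYR L=OWOR
Query: B face = GBYB

Answer: G B Y B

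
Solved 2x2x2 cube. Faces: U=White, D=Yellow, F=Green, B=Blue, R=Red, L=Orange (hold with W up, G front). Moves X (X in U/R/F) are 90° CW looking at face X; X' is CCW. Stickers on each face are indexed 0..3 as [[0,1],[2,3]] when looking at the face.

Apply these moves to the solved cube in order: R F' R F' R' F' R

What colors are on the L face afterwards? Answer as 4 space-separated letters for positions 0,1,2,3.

After move 1 (R): R=RRRR U=WGWG F=GYGY D=YBYB B=WBWB
After move 2 (F'): F=YYGG U=WGRR R=BRYR D=OOYB L=OGOW
After move 3 (R): R=YBRR U=WYRG F=YOGB D=OWYW B=RBGB
After move 4 (F'): F=OBYG U=WYYR R=WBOR D=GWYW L=OGOR
After move 5 (R'): R=BRWO U=WGYR F=OYYR D=GBYG B=WBWB
After move 6 (F'): F=YROY U=WGBW R=BRGO D=GRYG L=OROY
After move 7 (R): R=GBOR U=WRBY F=YROG D=GWYW B=WBGB
Query: L face = OROY

Answer: O R O Y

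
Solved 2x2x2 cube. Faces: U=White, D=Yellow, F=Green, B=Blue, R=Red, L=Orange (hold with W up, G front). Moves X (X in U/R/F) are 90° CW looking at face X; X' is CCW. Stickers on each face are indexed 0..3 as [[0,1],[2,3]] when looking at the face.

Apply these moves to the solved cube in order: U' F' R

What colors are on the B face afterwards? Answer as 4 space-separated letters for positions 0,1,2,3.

Answer: R R W B

Derivation:
After move 1 (U'): U=WWWW F=OOGG R=GGRR B=RRBB L=BBOO
After move 2 (F'): F=OGOG U=WWGR R=YGYR D=BOYY L=BWOW
After move 3 (R): R=YYRG U=WGGG F=OOOY D=BBYR B=RRWB
Query: B face = RRWB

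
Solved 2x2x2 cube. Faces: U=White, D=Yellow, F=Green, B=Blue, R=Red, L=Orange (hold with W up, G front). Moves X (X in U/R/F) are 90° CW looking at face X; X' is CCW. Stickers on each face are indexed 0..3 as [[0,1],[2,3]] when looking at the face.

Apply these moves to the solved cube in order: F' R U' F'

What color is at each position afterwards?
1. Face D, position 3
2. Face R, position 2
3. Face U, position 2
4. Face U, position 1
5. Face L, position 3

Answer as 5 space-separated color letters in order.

Answer: B O G G W

Derivation:
After move 1 (F'): F=GGGG U=WWRR R=YRYR D=OOYY L=OWOW
After move 2 (R): R=YYRR U=WGRG F=GOGY D=OBYB B=RBWB
After move 3 (U'): U=GGWR F=OWGY R=GORR B=YYWB L=RBOW
After move 4 (F'): F=WYOG U=GGGR R=BOOR D=BWYB L=RROW
Query 1: D[3] = B
Query 2: R[2] = O
Query 3: U[2] = G
Query 4: U[1] = G
Query 5: L[3] = W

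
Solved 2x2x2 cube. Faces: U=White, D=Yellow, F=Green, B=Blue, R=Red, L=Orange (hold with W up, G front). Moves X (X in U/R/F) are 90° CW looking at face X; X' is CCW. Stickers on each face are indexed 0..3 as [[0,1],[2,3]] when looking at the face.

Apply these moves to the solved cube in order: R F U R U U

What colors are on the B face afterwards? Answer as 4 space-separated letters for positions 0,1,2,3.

After move 1 (R): R=RRRR U=WGWG F=GYGY D=YBYB B=WBWB
After move 2 (F): F=GGYY U=WGOO R=WRGR D=RRYB L=OYOB
After move 3 (U): U=OWOG F=WRYY R=WBGR B=OYWB L=GGOB
After move 4 (R): R=GWRB U=OROY F=WRYB D=RWYO B=GYWB
After move 5 (U): U=OOYR F=GWYB R=GYRB B=GGWB L=WROB
After move 6 (U): U=YORO F=GYYB R=GGRB B=WRWB L=GWOB
Query: B face = WRWB

Answer: W R W B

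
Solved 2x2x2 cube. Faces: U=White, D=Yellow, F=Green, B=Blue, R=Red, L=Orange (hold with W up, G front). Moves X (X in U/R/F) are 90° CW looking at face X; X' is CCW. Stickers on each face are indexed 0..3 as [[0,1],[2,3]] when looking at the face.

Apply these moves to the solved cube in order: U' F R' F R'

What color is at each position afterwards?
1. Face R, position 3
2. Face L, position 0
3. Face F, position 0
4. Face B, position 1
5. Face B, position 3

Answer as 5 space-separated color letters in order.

Answer: R B G R B

Derivation:
After move 1 (U'): U=WWWW F=OOGG R=GGRR B=RRBB L=BBOO
After move 2 (F): F=GOGO U=WWOB R=WGWR D=RGYY L=BYOY
After move 3 (R'): R=GRWW U=WBOR F=GWGB D=ROYO B=YRGB
After move 4 (F): F=GGBW U=WBYY R=ORRW D=WGYO L=BROO
After move 5 (R'): R=RWOR U=WGYY F=GBBY D=WGYW B=ORGB
Query 1: R[3] = R
Query 2: L[0] = B
Query 3: F[0] = G
Query 4: B[1] = R
Query 5: B[3] = B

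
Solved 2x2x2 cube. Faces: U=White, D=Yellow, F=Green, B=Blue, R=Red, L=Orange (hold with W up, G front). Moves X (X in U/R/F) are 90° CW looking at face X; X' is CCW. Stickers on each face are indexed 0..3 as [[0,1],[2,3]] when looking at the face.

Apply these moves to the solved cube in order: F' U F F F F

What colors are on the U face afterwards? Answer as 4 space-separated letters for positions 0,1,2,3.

After move 1 (F'): F=GGGG U=WWRR R=YRYR D=OOYY L=OWOW
After move 2 (U): U=RWRW F=YRGG R=BBYR B=OWBB L=GGOW
After move 3 (F): F=GYGR U=RWWG R=RBWR D=YBYY L=GOOO
After move 4 (F): F=GGRY U=RWOO R=WBGR D=WRYY L=GYOB
After move 5 (F): F=RGYG U=RWBY R=OBOR D=GWYY L=GWOR
After move 6 (F): F=YRGG U=RWRW R=BBYR D=OOYY L=GGOW
Query: U face = RWRW

Answer: R W R W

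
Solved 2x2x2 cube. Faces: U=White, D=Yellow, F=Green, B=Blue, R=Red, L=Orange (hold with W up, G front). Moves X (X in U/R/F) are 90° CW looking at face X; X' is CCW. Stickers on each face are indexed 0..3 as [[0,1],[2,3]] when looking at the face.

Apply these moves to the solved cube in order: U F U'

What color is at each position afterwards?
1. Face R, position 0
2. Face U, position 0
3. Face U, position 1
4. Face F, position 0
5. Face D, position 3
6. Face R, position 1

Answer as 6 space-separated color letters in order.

Answer: G W G G Y R

Derivation:
After move 1 (U): U=WWWW F=RRGG R=BBRR B=OOBB L=GGOO
After move 2 (F): F=GRGR U=WWOG R=WBWR D=RBYY L=GYOY
After move 3 (U'): U=WGWO F=GYGR R=GRWR B=WBBB L=OOOY
Query 1: R[0] = G
Query 2: U[0] = W
Query 3: U[1] = G
Query 4: F[0] = G
Query 5: D[3] = Y
Query 6: R[1] = R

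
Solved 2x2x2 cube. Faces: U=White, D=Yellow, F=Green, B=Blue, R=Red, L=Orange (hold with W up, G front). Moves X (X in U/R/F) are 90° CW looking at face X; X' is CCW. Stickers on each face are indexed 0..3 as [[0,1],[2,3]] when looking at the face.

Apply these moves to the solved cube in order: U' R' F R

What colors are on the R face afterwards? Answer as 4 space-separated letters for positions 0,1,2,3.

After move 1 (U'): U=WWWW F=OOGG R=GGRR B=RRBB L=BBOO
After move 2 (R'): R=GRGR U=WBWR F=OWGW D=YOYG B=YRYB
After move 3 (F): F=GOWW U=WBOB R=WRRR D=GGYG L=BYOO
After move 4 (R): R=RWRR U=WOOW F=GGWG D=GYYY B=BRBB
Query: R face = RWRR

Answer: R W R R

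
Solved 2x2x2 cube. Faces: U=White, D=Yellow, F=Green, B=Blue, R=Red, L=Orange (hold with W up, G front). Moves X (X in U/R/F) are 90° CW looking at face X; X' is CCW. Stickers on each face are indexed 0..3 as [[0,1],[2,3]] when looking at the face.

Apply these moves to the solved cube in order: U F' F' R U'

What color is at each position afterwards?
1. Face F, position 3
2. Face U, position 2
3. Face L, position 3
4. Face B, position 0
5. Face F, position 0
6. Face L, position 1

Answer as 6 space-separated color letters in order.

Answer: Y W B G G O

Derivation:
After move 1 (U): U=WWWW F=RRGG R=BBRR B=OOBB L=GGOO
After move 2 (F'): F=RGRG U=WWBR R=YBYR D=GOYY L=GWOW
After move 3 (F'): F=GGRR U=WWYY R=OBGR D=WWYY L=GROB
After move 4 (R): R=GORB U=WGYR F=GWRY D=WBYO B=YOWB
After move 5 (U'): U=GRWY F=GRRY R=GWRB B=GOWB L=YOOB
Query 1: F[3] = Y
Query 2: U[2] = W
Query 3: L[3] = B
Query 4: B[0] = G
Query 5: F[0] = G
Query 6: L[1] = O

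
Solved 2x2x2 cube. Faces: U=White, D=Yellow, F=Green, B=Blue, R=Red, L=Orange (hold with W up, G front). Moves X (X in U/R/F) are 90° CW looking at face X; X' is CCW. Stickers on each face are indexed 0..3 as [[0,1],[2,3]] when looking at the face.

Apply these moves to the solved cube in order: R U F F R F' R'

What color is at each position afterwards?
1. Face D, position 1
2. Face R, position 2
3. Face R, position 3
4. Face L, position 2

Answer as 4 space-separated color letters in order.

After move 1 (R): R=RRRR U=WGWG F=GYGY D=YBYB B=WBWB
After move 2 (U): U=WWGG F=RRGY R=WBRR B=OOWB L=GYOO
After move 3 (F): F=GRYR U=WWOY R=GBGR D=RWYB L=GYOB
After move 4 (F): F=YGRR U=WWBY R=OBYR D=GGYB L=GROW
After move 5 (R): R=YORB U=WGBR F=YGRB D=GWYO B=YOWB
After move 6 (F'): F=GBYR U=WGYR R=WOGB D=RWYO L=GROB
After move 7 (R'): R=OBWG U=WWYY F=GGYR D=RBYR B=OOWB
Query 1: D[1] = B
Query 2: R[2] = W
Query 3: R[3] = G
Query 4: L[2] = O

Answer: B W G O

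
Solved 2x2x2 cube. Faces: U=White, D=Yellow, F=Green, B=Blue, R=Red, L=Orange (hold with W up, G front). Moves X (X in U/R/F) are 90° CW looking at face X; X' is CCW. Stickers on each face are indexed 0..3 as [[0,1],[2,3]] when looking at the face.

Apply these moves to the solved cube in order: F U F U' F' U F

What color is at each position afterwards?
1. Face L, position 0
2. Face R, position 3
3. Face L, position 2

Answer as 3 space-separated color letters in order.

Answer: R R O

Derivation:
After move 1 (F): F=GGGG U=WWOO R=WRWR D=RRYY L=OYOY
After move 2 (U): U=OWOW F=WRGG R=BBWR B=OYBB L=GGOY
After move 3 (F): F=GWGR U=OWYG R=OBWR D=WBYY L=GROR
After move 4 (U'): U=WGOY F=GRGR R=GWWR B=OBBB L=OYOR
After move 5 (F'): F=RRGG U=WGGW R=BWWR D=YRYY L=OYOO
After move 6 (U): U=GWWG F=BWGG R=OBWR B=OYBB L=RROO
After move 7 (F): F=GBGW U=GWOR R=WBGR D=WOYY L=RYOR
Query 1: L[0] = R
Query 2: R[3] = R
Query 3: L[2] = O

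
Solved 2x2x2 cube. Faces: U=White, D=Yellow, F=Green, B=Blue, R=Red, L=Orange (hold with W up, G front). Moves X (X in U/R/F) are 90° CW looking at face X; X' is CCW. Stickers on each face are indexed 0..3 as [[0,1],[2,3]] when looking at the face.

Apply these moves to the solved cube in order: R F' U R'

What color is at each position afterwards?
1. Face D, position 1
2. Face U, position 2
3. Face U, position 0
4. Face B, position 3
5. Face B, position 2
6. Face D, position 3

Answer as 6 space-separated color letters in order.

After move 1 (R): R=RRRR U=WGWG F=GYGY D=YBYB B=WBWB
After move 2 (F'): F=YYGG U=WGRR R=BRYR D=OOYB L=OGOW
After move 3 (U): U=RWRG F=BRGG R=WBYR B=OGWB L=YYOW
After move 4 (R'): R=BRWY U=RWRO F=BWGG D=ORYG B=BGOB
Query 1: D[1] = R
Query 2: U[2] = R
Query 3: U[0] = R
Query 4: B[3] = B
Query 5: B[2] = O
Query 6: D[3] = G

Answer: R R R B O G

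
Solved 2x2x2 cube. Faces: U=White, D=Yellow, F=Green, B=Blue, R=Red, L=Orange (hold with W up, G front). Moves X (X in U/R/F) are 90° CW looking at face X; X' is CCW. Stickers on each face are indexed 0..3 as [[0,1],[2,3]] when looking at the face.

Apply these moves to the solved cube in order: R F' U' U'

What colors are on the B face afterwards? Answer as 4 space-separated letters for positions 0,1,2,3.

After move 1 (R): R=RRRR U=WGWG F=GYGY D=YBYB B=WBWB
After move 2 (F'): F=YYGG U=WGRR R=BRYR D=OOYB L=OGOW
After move 3 (U'): U=GRWR F=OGGG R=YYYR B=BRWB L=WBOW
After move 4 (U'): U=RRGW F=WBGG R=OGYR B=YYWB L=BROW
Query: B face = YYWB

Answer: Y Y W B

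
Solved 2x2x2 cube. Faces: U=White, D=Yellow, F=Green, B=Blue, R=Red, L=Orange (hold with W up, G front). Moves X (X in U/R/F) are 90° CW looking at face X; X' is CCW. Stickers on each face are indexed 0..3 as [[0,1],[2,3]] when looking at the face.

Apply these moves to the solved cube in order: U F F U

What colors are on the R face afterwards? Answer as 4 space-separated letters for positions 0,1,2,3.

Answer: O O G R

Derivation:
After move 1 (U): U=WWWW F=RRGG R=BBRR B=OOBB L=GGOO
After move 2 (F): F=GRGR U=WWOG R=WBWR D=RBYY L=GYOY
After move 3 (F): F=GGRR U=WWYY R=OBGR D=WWYY L=GROB
After move 4 (U): U=YWYW F=OBRR R=OOGR B=GRBB L=GGOB
Query: R face = OOGR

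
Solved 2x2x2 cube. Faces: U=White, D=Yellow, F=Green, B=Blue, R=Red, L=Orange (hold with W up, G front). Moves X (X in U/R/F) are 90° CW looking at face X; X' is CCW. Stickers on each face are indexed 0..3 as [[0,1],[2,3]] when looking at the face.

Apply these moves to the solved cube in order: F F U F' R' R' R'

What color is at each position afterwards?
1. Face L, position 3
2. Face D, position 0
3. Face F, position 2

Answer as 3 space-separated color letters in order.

After move 1 (F): F=GGGG U=WWOO R=WRWR D=RRYY L=OYOY
After move 2 (F): F=GGGG U=WWYY R=OROR D=WWYY L=OROR
After move 3 (U): U=YWYW F=ORGG R=BBOR B=ORBB L=GGOR
After move 4 (F'): F=RGOG U=YWBO R=WBWR D=GRYY L=GWOY
After move 5 (R'): R=BRWW U=YBBO F=RWOO D=GGYG B=YRRB
After move 6 (R'): R=RWBW U=YRBY F=RBOO D=GWYO B=GRGB
After move 7 (R'): R=WWRB U=YGBG F=RROY D=GBYO B=ORWB
Query 1: L[3] = Y
Query 2: D[0] = G
Query 3: F[2] = O

Answer: Y G O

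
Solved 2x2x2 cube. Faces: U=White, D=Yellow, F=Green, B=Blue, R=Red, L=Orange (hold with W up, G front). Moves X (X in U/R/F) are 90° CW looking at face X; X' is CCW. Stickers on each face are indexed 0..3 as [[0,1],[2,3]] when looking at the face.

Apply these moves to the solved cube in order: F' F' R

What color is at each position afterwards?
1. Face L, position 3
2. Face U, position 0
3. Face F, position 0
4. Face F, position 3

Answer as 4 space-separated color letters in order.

Answer: R W G Y

Derivation:
After move 1 (F'): F=GGGG U=WWRR R=YRYR D=OOYY L=OWOW
After move 2 (F'): F=GGGG U=WWYY R=OROR D=WWYY L=OROR
After move 3 (R): R=OORR U=WGYG F=GWGY D=WBYB B=YBWB
Query 1: L[3] = R
Query 2: U[0] = W
Query 3: F[0] = G
Query 4: F[3] = Y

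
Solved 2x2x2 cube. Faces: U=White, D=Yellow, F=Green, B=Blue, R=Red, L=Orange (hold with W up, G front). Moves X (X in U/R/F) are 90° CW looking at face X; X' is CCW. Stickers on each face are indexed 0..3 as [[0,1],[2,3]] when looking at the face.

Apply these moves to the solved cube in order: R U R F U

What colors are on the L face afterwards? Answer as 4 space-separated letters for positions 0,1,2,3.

After move 1 (R): R=RRRR U=WGWG F=GYGY D=YBYB B=WBWB
After move 2 (U): U=WWGG F=RRGY R=WBRR B=OOWB L=GYOO
After move 3 (R): R=RWRB U=WRGY F=RBGB D=YWYO B=GOWB
After move 4 (F): F=GRBB U=WROY R=GWYB D=RRYO L=GYOW
After move 5 (U): U=OWYR F=GWBB R=GOYB B=GYWB L=GROW
Query: L face = GROW

Answer: G R O W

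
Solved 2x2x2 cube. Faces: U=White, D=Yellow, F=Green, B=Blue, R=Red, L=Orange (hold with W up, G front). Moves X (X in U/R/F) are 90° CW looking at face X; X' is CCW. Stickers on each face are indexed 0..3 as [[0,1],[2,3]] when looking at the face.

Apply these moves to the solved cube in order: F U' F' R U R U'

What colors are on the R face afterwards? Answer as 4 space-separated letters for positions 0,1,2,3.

Answer: R B G R

Derivation:
After move 1 (F): F=GGGG U=WWOO R=WRWR D=RRYY L=OYOY
After move 2 (U'): U=WOWO F=OYGG R=GGWR B=WRBB L=BBOY
After move 3 (F'): F=YGOG U=WOGW R=RGRR D=BYYY L=BOOW
After move 4 (R): R=RRRG U=WGGG F=YYOY D=BBYW B=WROB
After move 5 (U): U=GWGG F=RROY R=WRRG B=BOOB L=YYOW
After move 6 (R): R=RWGR U=GRGY F=RBOW D=BOYB B=GOWB
After move 7 (U'): U=RYGG F=YYOW R=RBGR B=RWWB L=GOOW
Query: R face = RBGR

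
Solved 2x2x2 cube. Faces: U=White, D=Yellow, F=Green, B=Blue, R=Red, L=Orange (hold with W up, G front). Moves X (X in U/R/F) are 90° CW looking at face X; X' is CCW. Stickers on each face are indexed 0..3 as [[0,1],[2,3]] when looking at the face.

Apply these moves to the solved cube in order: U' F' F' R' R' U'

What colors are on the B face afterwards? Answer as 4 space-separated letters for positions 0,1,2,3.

After move 1 (U'): U=WWWW F=OOGG R=GGRR B=RRBB L=BBOO
After move 2 (F'): F=OGOG U=WWGR R=YGYR D=BOYY L=BWOW
After move 3 (F'): F=GGOO U=WWYY R=OGBR D=WWYY L=BROG
After move 4 (R'): R=GROB U=WBYR F=GWOY D=WGYO B=YRWB
After move 5 (R'): R=RBGO U=WWYY F=GBOR D=WWYY B=ORGB
After move 6 (U'): U=WYWY F=BROR R=GBGO B=RBGB L=OROG
Query: B face = RBGB

Answer: R B G B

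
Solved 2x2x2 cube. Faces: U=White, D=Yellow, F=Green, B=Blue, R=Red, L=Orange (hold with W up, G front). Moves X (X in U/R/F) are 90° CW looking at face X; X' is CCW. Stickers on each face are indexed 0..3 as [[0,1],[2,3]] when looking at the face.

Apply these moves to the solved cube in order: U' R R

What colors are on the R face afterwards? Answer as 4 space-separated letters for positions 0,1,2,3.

Answer: R R G G

Derivation:
After move 1 (U'): U=WWWW F=OOGG R=GGRR B=RRBB L=BBOO
After move 2 (R): R=RGRG U=WOWG F=OYGY D=YBYR B=WRWB
After move 3 (R): R=RRGG U=WYWY F=OBGR D=YWYW B=GROB
Query: R face = RRGG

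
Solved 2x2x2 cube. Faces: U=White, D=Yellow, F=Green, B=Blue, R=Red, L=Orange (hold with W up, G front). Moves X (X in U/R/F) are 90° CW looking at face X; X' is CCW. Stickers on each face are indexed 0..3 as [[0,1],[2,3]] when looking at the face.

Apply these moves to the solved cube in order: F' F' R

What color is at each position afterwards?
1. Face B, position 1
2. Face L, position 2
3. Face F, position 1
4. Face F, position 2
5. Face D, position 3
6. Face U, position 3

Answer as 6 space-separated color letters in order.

After move 1 (F'): F=GGGG U=WWRR R=YRYR D=OOYY L=OWOW
After move 2 (F'): F=GGGG U=WWYY R=OROR D=WWYY L=OROR
After move 3 (R): R=OORR U=WGYG F=GWGY D=WBYB B=YBWB
Query 1: B[1] = B
Query 2: L[2] = O
Query 3: F[1] = W
Query 4: F[2] = G
Query 5: D[3] = B
Query 6: U[3] = G

Answer: B O W G B G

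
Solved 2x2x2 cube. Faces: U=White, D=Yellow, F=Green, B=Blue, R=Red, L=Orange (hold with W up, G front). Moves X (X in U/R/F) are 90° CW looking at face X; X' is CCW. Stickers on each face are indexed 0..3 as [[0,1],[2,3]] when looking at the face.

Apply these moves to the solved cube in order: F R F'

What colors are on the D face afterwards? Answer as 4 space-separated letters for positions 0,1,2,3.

Answer: Y Y Y B

Derivation:
After move 1 (F): F=GGGG U=WWOO R=WRWR D=RRYY L=OYOY
After move 2 (R): R=WWRR U=WGOG F=GRGY D=RBYB B=OBWB
After move 3 (F'): F=RYGG U=WGWR R=BWRR D=YYYB L=OGOO
Query: D face = YYYB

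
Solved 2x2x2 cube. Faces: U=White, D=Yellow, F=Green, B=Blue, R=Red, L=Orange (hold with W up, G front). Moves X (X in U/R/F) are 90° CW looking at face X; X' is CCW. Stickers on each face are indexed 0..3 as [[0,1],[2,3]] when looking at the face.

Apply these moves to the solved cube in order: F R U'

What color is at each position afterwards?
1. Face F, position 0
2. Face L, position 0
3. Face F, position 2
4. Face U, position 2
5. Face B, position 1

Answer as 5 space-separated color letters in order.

Answer: O O G W W

Derivation:
After move 1 (F): F=GGGG U=WWOO R=WRWR D=RRYY L=OYOY
After move 2 (R): R=WWRR U=WGOG F=GRGY D=RBYB B=OBWB
After move 3 (U'): U=GGWO F=OYGY R=GRRR B=WWWB L=OBOY
Query 1: F[0] = O
Query 2: L[0] = O
Query 3: F[2] = G
Query 4: U[2] = W
Query 5: B[1] = W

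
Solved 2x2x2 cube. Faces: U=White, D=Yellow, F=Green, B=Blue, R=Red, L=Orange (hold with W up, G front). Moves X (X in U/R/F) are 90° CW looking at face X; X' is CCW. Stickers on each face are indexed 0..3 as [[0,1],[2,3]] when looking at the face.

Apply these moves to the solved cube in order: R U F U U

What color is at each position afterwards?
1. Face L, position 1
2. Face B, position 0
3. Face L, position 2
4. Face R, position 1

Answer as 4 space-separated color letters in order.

After move 1 (R): R=RRRR U=WGWG F=GYGY D=YBYB B=WBWB
After move 2 (U): U=WWGG F=RRGY R=WBRR B=OOWB L=GYOO
After move 3 (F): F=GRYR U=WWOY R=GBGR D=RWYB L=GYOB
After move 4 (U): U=OWYW F=GBYR R=OOGR B=GYWB L=GROB
After move 5 (U): U=YOWW F=OOYR R=GYGR B=GRWB L=GBOB
Query 1: L[1] = B
Query 2: B[0] = G
Query 3: L[2] = O
Query 4: R[1] = Y

Answer: B G O Y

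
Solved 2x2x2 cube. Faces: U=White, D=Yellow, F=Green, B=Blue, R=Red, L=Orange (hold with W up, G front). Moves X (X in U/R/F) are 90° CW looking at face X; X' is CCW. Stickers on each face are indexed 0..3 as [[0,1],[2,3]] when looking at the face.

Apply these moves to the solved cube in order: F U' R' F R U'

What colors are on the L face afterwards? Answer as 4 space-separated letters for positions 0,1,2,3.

After move 1 (F): F=GGGG U=WWOO R=WRWR D=RRYY L=OYOY
After move 2 (U'): U=WOWO F=OYGG R=GGWR B=WRBB L=BBOY
After move 3 (R'): R=GRGW U=WBWW F=OOGO D=RYYG B=YRRB
After move 4 (F): F=GOOO U=WBYB R=WRWW D=GGYG L=BROY
After move 5 (R): R=WWWR U=WOYO F=GGOG D=GRYY B=BRBB
After move 6 (U'): U=OOWY F=BROG R=GGWR B=WWBB L=BROY
Query: L face = BROY

Answer: B R O Y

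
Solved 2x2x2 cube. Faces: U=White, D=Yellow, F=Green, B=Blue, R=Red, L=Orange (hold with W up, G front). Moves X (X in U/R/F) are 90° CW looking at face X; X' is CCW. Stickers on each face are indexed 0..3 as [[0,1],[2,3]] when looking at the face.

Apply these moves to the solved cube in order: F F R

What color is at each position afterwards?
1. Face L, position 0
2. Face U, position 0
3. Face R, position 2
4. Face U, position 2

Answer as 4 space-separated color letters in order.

After move 1 (F): F=GGGG U=WWOO R=WRWR D=RRYY L=OYOY
After move 2 (F): F=GGGG U=WWYY R=OROR D=WWYY L=OROR
After move 3 (R): R=OORR U=WGYG F=GWGY D=WBYB B=YBWB
Query 1: L[0] = O
Query 2: U[0] = W
Query 3: R[2] = R
Query 4: U[2] = Y

Answer: O W R Y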